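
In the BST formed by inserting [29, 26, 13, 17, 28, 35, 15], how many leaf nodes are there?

Tree built from: [29, 26, 13, 17, 28, 35, 15]
Tree (level-order array): [29, 26, 35, 13, 28, None, None, None, 17, None, None, 15]
Rule: A leaf has 0 children.
Per-node child counts:
  node 29: 2 child(ren)
  node 26: 2 child(ren)
  node 13: 1 child(ren)
  node 17: 1 child(ren)
  node 15: 0 child(ren)
  node 28: 0 child(ren)
  node 35: 0 child(ren)
Matching nodes: [15, 28, 35]
Count of leaf nodes: 3


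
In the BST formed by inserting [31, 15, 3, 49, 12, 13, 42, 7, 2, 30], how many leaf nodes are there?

Tree built from: [31, 15, 3, 49, 12, 13, 42, 7, 2, 30]
Tree (level-order array): [31, 15, 49, 3, 30, 42, None, 2, 12, None, None, None, None, None, None, 7, 13]
Rule: A leaf has 0 children.
Per-node child counts:
  node 31: 2 child(ren)
  node 15: 2 child(ren)
  node 3: 2 child(ren)
  node 2: 0 child(ren)
  node 12: 2 child(ren)
  node 7: 0 child(ren)
  node 13: 0 child(ren)
  node 30: 0 child(ren)
  node 49: 1 child(ren)
  node 42: 0 child(ren)
Matching nodes: [2, 7, 13, 30, 42]
Count of leaf nodes: 5


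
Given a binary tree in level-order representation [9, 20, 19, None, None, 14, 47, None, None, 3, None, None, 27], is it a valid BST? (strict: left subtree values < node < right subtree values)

Level-order array: [9, 20, 19, None, None, 14, 47, None, None, 3, None, None, 27]
Validate using subtree bounds (lo, hi): at each node, require lo < value < hi,
then recurse left with hi=value and right with lo=value.
Preorder trace (stopping at first violation):
  at node 9 with bounds (-inf, +inf): OK
  at node 20 with bounds (-inf, 9): VIOLATION
Node 20 violates its bound: not (-inf < 20 < 9).
Result: Not a valid BST


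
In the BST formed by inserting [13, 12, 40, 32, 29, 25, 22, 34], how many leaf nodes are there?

Tree built from: [13, 12, 40, 32, 29, 25, 22, 34]
Tree (level-order array): [13, 12, 40, None, None, 32, None, 29, 34, 25, None, None, None, 22]
Rule: A leaf has 0 children.
Per-node child counts:
  node 13: 2 child(ren)
  node 12: 0 child(ren)
  node 40: 1 child(ren)
  node 32: 2 child(ren)
  node 29: 1 child(ren)
  node 25: 1 child(ren)
  node 22: 0 child(ren)
  node 34: 0 child(ren)
Matching nodes: [12, 22, 34]
Count of leaf nodes: 3


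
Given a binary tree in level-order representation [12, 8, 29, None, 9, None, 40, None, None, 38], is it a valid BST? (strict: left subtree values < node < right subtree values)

Level-order array: [12, 8, 29, None, 9, None, 40, None, None, 38]
Validate using subtree bounds (lo, hi): at each node, require lo < value < hi,
then recurse left with hi=value and right with lo=value.
Preorder trace (stopping at first violation):
  at node 12 with bounds (-inf, +inf): OK
  at node 8 with bounds (-inf, 12): OK
  at node 9 with bounds (8, 12): OK
  at node 29 with bounds (12, +inf): OK
  at node 40 with bounds (29, +inf): OK
  at node 38 with bounds (29, 40): OK
No violation found at any node.
Result: Valid BST


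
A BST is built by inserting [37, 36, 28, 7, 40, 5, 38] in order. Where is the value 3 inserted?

Starting tree (level order): [37, 36, 40, 28, None, 38, None, 7, None, None, None, 5]
Insertion path: 37 -> 36 -> 28 -> 7 -> 5
Result: insert 3 as left child of 5
Final tree (level order): [37, 36, 40, 28, None, 38, None, 7, None, None, None, 5, None, 3]


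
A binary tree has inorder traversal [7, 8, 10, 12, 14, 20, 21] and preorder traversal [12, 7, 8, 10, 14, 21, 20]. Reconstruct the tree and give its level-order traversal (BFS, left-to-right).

Inorder:  [7, 8, 10, 12, 14, 20, 21]
Preorder: [12, 7, 8, 10, 14, 21, 20]
Algorithm: preorder visits root first, so consume preorder in order;
for each root, split the current inorder slice at that value into
left-subtree inorder and right-subtree inorder, then recurse.
Recursive splits:
  root=12; inorder splits into left=[7, 8, 10], right=[14, 20, 21]
  root=7; inorder splits into left=[], right=[8, 10]
  root=8; inorder splits into left=[], right=[10]
  root=10; inorder splits into left=[], right=[]
  root=14; inorder splits into left=[], right=[20, 21]
  root=21; inorder splits into left=[20], right=[]
  root=20; inorder splits into left=[], right=[]
Reconstructed level-order: [12, 7, 14, 8, 21, 10, 20]


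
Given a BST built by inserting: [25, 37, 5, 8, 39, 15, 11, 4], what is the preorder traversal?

Tree insertion order: [25, 37, 5, 8, 39, 15, 11, 4]
Tree (level-order array): [25, 5, 37, 4, 8, None, 39, None, None, None, 15, None, None, 11]
Preorder traversal: [25, 5, 4, 8, 15, 11, 37, 39]


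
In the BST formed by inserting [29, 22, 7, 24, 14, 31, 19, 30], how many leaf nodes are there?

Tree built from: [29, 22, 7, 24, 14, 31, 19, 30]
Tree (level-order array): [29, 22, 31, 7, 24, 30, None, None, 14, None, None, None, None, None, 19]
Rule: A leaf has 0 children.
Per-node child counts:
  node 29: 2 child(ren)
  node 22: 2 child(ren)
  node 7: 1 child(ren)
  node 14: 1 child(ren)
  node 19: 0 child(ren)
  node 24: 0 child(ren)
  node 31: 1 child(ren)
  node 30: 0 child(ren)
Matching nodes: [19, 24, 30]
Count of leaf nodes: 3


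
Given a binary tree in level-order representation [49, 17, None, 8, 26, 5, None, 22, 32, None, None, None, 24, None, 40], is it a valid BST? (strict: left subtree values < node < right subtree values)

Level-order array: [49, 17, None, 8, 26, 5, None, 22, 32, None, None, None, 24, None, 40]
Validate using subtree bounds (lo, hi): at each node, require lo < value < hi,
then recurse left with hi=value and right with lo=value.
Preorder trace (stopping at first violation):
  at node 49 with bounds (-inf, +inf): OK
  at node 17 with bounds (-inf, 49): OK
  at node 8 with bounds (-inf, 17): OK
  at node 5 with bounds (-inf, 8): OK
  at node 26 with bounds (17, 49): OK
  at node 22 with bounds (17, 26): OK
  at node 24 with bounds (22, 26): OK
  at node 32 with bounds (26, 49): OK
  at node 40 with bounds (32, 49): OK
No violation found at any node.
Result: Valid BST


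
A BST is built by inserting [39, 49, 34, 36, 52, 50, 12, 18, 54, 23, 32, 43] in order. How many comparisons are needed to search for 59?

Search path for 59: 39 -> 49 -> 52 -> 54
Found: False
Comparisons: 4


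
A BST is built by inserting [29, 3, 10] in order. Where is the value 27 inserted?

Starting tree (level order): [29, 3, None, None, 10]
Insertion path: 29 -> 3 -> 10
Result: insert 27 as right child of 10
Final tree (level order): [29, 3, None, None, 10, None, 27]


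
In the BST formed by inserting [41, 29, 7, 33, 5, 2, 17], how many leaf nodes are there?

Tree built from: [41, 29, 7, 33, 5, 2, 17]
Tree (level-order array): [41, 29, None, 7, 33, 5, 17, None, None, 2]
Rule: A leaf has 0 children.
Per-node child counts:
  node 41: 1 child(ren)
  node 29: 2 child(ren)
  node 7: 2 child(ren)
  node 5: 1 child(ren)
  node 2: 0 child(ren)
  node 17: 0 child(ren)
  node 33: 0 child(ren)
Matching nodes: [2, 17, 33]
Count of leaf nodes: 3


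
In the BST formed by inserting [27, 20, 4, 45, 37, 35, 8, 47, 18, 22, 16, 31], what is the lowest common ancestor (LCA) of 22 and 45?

Tree insertion order: [27, 20, 4, 45, 37, 35, 8, 47, 18, 22, 16, 31]
Tree (level-order array): [27, 20, 45, 4, 22, 37, 47, None, 8, None, None, 35, None, None, None, None, 18, 31, None, 16]
In a BST, the LCA of p=22, q=45 is the first node v on the
root-to-leaf path with p <= v <= q (go left if both < v, right if both > v).
Walk from root:
  at 27: 22 <= 27 <= 45, this is the LCA
LCA = 27


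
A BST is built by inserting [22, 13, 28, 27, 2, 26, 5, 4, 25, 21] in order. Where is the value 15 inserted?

Starting tree (level order): [22, 13, 28, 2, 21, 27, None, None, 5, None, None, 26, None, 4, None, 25]
Insertion path: 22 -> 13 -> 21
Result: insert 15 as left child of 21
Final tree (level order): [22, 13, 28, 2, 21, 27, None, None, 5, 15, None, 26, None, 4, None, None, None, 25]


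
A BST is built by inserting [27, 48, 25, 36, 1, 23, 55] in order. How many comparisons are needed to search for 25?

Search path for 25: 27 -> 25
Found: True
Comparisons: 2


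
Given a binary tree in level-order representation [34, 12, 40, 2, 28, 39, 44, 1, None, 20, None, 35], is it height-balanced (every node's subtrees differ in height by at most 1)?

Tree (level-order array): [34, 12, 40, 2, 28, 39, 44, 1, None, 20, None, 35]
Definition: a tree is height-balanced if, at every node, |h(left) - h(right)| <= 1 (empty subtree has height -1).
Bottom-up per-node check:
  node 1: h_left=-1, h_right=-1, diff=0 [OK], height=0
  node 2: h_left=0, h_right=-1, diff=1 [OK], height=1
  node 20: h_left=-1, h_right=-1, diff=0 [OK], height=0
  node 28: h_left=0, h_right=-1, diff=1 [OK], height=1
  node 12: h_left=1, h_right=1, diff=0 [OK], height=2
  node 35: h_left=-1, h_right=-1, diff=0 [OK], height=0
  node 39: h_left=0, h_right=-1, diff=1 [OK], height=1
  node 44: h_left=-1, h_right=-1, diff=0 [OK], height=0
  node 40: h_left=1, h_right=0, diff=1 [OK], height=2
  node 34: h_left=2, h_right=2, diff=0 [OK], height=3
All nodes satisfy the balance condition.
Result: Balanced


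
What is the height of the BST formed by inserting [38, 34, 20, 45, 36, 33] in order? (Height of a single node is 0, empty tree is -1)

Insertion order: [38, 34, 20, 45, 36, 33]
Tree (level-order array): [38, 34, 45, 20, 36, None, None, None, 33]
Compute height bottom-up (empty subtree = -1):
  height(33) = 1 + max(-1, -1) = 0
  height(20) = 1 + max(-1, 0) = 1
  height(36) = 1 + max(-1, -1) = 0
  height(34) = 1 + max(1, 0) = 2
  height(45) = 1 + max(-1, -1) = 0
  height(38) = 1 + max(2, 0) = 3
Height = 3


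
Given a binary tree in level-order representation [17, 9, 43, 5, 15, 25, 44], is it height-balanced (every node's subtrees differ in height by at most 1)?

Tree (level-order array): [17, 9, 43, 5, 15, 25, 44]
Definition: a tree is height-balanced if, at every node, |h(left) - h(right)| <= 1 (empty subtree has height -1).
Bottom-up per-node check:
  node 5: h_left=-1, h_right=-1, diff=0 [OK], height=0
  node 15: h_left=-1, h_right=-1, diff=0 [OK], height=0
  node 9: h_left=0, h_right=0, diff=0 [OK], height=1
  node 25: h_left=-1, h_right=-1, diff=0 [OK], height=0
  node 44: h_left=-1, h_right=-1, diff=0 [OK], height=0
  node 43: h_left=0, h_right=0, diff=0 [OK], height=1
  node 17: h_left=1, h_right=1, diff=0 [OK], height=2
All nodes satisfy the balance condition.
Result: Balanced


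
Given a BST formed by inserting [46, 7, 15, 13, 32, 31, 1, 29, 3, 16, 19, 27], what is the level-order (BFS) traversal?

Tree insertion order: [46, 7, 15, 13, 32, 31, 1, 29, 3, 16, 19, 27]
Tree (level-order array): [46, 7, None, 1, 15, None, 3, 13, 32, None, None, None, None, 31, None, 29, None, 16, None, None, 19, None, 27]
BFS from the root, enqueuing left then right child of each popped node:
  queue [46] -> pop 46, enqueue [7], visited so far: [46]
  queue [7] -> pop 7, enqueue [1, 15], visited so far: [46, 7]
  queue [1, 15] -> pop 1, enqueue [3], visited so far: [46, 7, 1]
  queue [15, 3] -> pop 15, enqueue [13, 32], visited so far: [46, 7, 1, 15]
  queue [3, 13, 32] -> pop 3, enqueue [none], visited so far: [46, 7, 1, 15, 3]
  queue [13, 32] -> pop 13, enqueue [none], visited so far: [46, 7, 1, 15, 3, 13]
  queue [32] -> pop 32, enqueue [31], visited so far: [46, 7, 1, 15, 3, 13, 32]
  queue [31] -> pop 31, enqueue [29], visited so far: [46, 7, 1, 15, 3, 13, 32, 31]
  queue [29] -> pop 29, enqueue [16], visited so far: [46, 7, 1, 15, 3, 13, 32, 31, 29]
  queue [16] -> pop 16, enqueue [19], visited so far: [46, 7, 1, 15, 3, 13, 32, 31, 29, 16]
  queue [19] -> pop 19, enqueue [27], visited so far: [46, 7, 1, 15, 3, 13, 32, 31, 29, 16, 19]
  queue [27] -> pop 27, enqueue [none], visited so far: [46, 7, 1, 15, 3, 13, 32, 31, 29, 16, 19, 27]
Result: [46, 7, 1, 15, 3, 13, 32, 31, 29, 16, 19, 27]


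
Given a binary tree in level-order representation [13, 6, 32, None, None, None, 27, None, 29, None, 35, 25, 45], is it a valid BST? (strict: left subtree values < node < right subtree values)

Level-order array: [13, 6, 32, None, None, None, 27, None, 29, None, 35, 25, 45]
Validate using subtree bounds (lo, hi): at each node, require lo < value < hi,
then recurse left with hi=value and right with lo=value.
Preorder trace (stopping at first violation):
  at node 13 with bounds (-inf, +inf): OK
  at node 6 with bounds (-inf, 13): OK
  at node 32 with bounds (13, +inf): OK
  at node 27 with bounds (32, +inf): VIOLATION
Node 27 violates its bound: not (32 < 27 < +inf).
Result: Not a valid BST


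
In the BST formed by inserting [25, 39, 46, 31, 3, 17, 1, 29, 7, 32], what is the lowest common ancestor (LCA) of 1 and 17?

Tree insertion order: [25, 39, 46, 31, 3, 17, 1, 29, 7, 32]
Tree (level-order array): [25, 3, 39, 1, 17, 31, 46, None, None, 7, None, 29, 32]
In a BST, the LCA of p=1, q=17 is the first node v on the
root-to-leaf path with p <= v <= q (go left if both < v, right if both > v).
Walk from root:
  at 25: both 1 and 17 < 25, go left
  at 3: 1 <= 3 <= 17, this is the LCA
LCA = 3


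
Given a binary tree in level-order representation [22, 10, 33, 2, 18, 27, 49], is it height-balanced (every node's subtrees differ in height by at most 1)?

Tree (level-order array): [22, 10, 33, 2, 18, 27, 49]
Definition: a tree is height-balanced if, at every node, |h(left) - h(right)| <= 1 (empty subtree has height -1).
Bottom-up per-node check:
  node 2: h_left=-1, h_right=-1, diff=0 [OK], height=0
  node 18: h_left=-1, h_right=-1, diff=0 [OK], height=0
  node 10: h_left=0, h_right=0, diff=0 [OK], height=1
  node 27: h_left=-1, h_right=-1, diff=0 [OK], height=0
  node 49: h_left=-1, h_right=-1, diff=0 [OK], height=0
  node 33: h_left=0, h_right=0, diff=0 [OK], height=1
  node 22: h_left=1, h_right=1, diff=0 [OK], height=2
All nodes satisfy the balance condition.
Result: Balanced


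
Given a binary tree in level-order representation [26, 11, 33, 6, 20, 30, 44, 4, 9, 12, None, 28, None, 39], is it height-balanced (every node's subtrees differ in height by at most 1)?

Tree (level-order array): [26, 11, 33, 6, 20, 30, 44, 4, 9, 12, None, 28, None, 39]
Definition: a tree is height-balanced if, at every node, |h(left) - h(right)| <= 1 (empty subtree has height -1).
Bottom-up per-node check:
  node 4: h_left=-1, h_right=-1, diff=0 [OK], height=0
  node 9: h_left=-1, h_right=-1, diff=0 [OK], height=0
  node 6: h_left=0, h_right=0, diff=0 [OK], height=1
  node 12: h_left=-1, h_right=-1, diff=0 [OK], height=0
  node 20: h_left=0, h_right=-1, diff=1 [OK], height=1
  node 11: h_left=1, h_right=1, diff=0 [OK], height=2
  node 28: h_left=-1, h_right=-1, diff=0 [OK], height=0
  node 30: h_left=0, h_right=-1, diff=1 [OK], height=1
  node 39: h_left=-1, h_right=-1, diff=0 [OK], height=0
  node 44: h_left=0, h_right=-1, diff=1 [OK], height=1
  node 33: h_left=1, h_right=1, diff=0 [OK], height=2
  node 26: h_left=2, h_right=2, diff=0 [OK], height=3
All nodes satisfy the balance condition.
Result: Balanced


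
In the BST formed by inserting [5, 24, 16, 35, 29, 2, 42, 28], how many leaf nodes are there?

Tree built from: [5, 24, 16, 35, 29, 2, 42, 28]
Tree (level-order array): [5, 2, 24, None, None, 16, 35, None, None, 29, 42, 28]
Rule: A leaf has 0 children.
Per-node child counts:
  node 5: 2 child(ren)
  node 2: 0 child(ren)
  node 24: 2 child(ren)
  node 16: 0 child(ren)
  node 35: 2 child(ren)
  node 29: 1 child(ren)
  node 28: 0 child(ren)
  node 42: 0 child(ren)
Matching nodes: [2, 16, 28, 42]
Count of leaf nodes: 4


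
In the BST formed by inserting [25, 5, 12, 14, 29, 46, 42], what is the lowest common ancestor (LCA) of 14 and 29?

Tree insertion order: [25, 5, 12, 14, 29, 46, 42]
Tree (level-order array): [25, 5, 29, None, 12, None, 46, None, 14, 42]
In a BST, the LCA of p=14, q=29 is the first node v on the
root-to-leaf path with p <= v <= q (go left if both < v, right if both > v).
Walk from root:
  at 25: 14 <= 25 <= 29, this is the LCA
LCA = 25


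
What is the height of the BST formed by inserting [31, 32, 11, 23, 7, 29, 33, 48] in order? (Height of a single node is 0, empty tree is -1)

Insertion order: [31, 32, 11, 23, 7, 29, 33, 48]
Tree (level-order array): [31, 11, 32, 7, 23, None, 33, None, None, None, 29, None, 48]
Compute height bottom-up (empty subtree = -1):
  height(7) = 1 + max(-1, -1) = 0
  height(29) = 1 + max(-1, -1) = 0
  height(23) = 1 + max(-1, 0) = 1
  height(11) = 1 + max(0, 1) = 2
  height(48) = 1 + max(-1, -1) = 0
  height(33) = 1 + max(-1, 0) = 1
  height(32) = 1 + max(-1, 1) = 2
  height(31) = 1 + max(2, 2) = 3
Height = 3


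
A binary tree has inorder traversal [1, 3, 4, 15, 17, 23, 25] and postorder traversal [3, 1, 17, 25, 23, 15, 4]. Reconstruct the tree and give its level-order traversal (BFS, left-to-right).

Inorder:   [1, 3, 4, 15, 17, 23, 25]
Postorder: [3, 1, 17, 25, 23, 15, 4]
Algorithm: postorder visits root last, so walk postorder right-to-left;
each value is the root of the current inorder slice — split it at that
value, recurse on the right subtree first, then the left.
Recursive splits:
  root=4; inorder splits into left=[1, 3], right=[15, 17, 23, 25]
  root=15; inorder splits into left=[], right=[17, 23, 25]
  root=23; inorder splits into left=[17], right=[25]
  root=25; inorder splits into left=[], right=[]
  root=17; inorder splits into left=[], right=[]
  root=1; inorder splits into left=[], right=[3]
  root=3; inorder splits into left=[], right=[]
Reconstructed level-order: [4, 1, 15, 3, 23, 17, 25]


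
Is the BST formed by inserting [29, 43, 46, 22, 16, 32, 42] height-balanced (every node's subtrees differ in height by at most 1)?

Tree (level-order array): [29, 22, 43, 16, None, 32, 46, None, None, None, 42]
Definition: a tree is height-balanced if, at every node, |h(left) - h(right)| <= 1 (empty subtree has height -1).
Bottom-up per-node check:
  node 16: h_left=-1, h_right=-1, diff=0 [OK], height=0
  node 22: h_left=0, h_right=-1, diff=1 [OK], height=1
  node 42: h_left=-1, h_right=-1, diff=0 [OK], height=0
  node 32: h_left=-1, h_right=0, diff=1 [OK], height=1
  node 46: h_left=-1, h_right=-1, diff=0 [OK], height=0
  node 43: h_left=1, h_right=0, diff=1 [OK], height=2
  node 29: h_left=1, h_right=2, diff=1 [OK], height=3
All nodes satisfy the balance condition.
Result: Balanced


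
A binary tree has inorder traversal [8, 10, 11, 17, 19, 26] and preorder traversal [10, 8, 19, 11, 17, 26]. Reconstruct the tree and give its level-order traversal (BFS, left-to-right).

Inorder:  [8, 10, 11, 17, 19, 26]
Preorder: [10, 8, 19, 11, 17, 26]
Algorithm: preorder visits root first, so consume preorder in order;
for each root, split the current inorder slice at that value into
left-subtree inorder and right-subtree inorder, then recurse.
Recursive splits:
  root=10; inorder splits into left=[8], right=[11, 17, 19, 26]
  root=8; inorder splits into left=[], right=[]
  root=19; inorder splits into left=[11, 17], right=[26]
  root=11; inorder splits into left=[], right=[17]
  root=17; inorder splits into left=[], right=[]
  root=26; inorder splits into left=[], right=[]
Reconstructed level-order: [10, 8, 19, 11, 26, 17]


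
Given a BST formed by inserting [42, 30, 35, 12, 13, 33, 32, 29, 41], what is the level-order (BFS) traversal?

Tree insertion order: [42, 30, 35, 12, 13, 33, 32, 29, 41]
Tree (level-order array): [42, 30, None, 12, 35, None, 13, 33, 41, None, 29, 32]
BFS from the root, enqueuing left then right child of each popped node:
  queue [42] -> pop 42, enqueue [30], visited so far: [42]
  queue [30] -> pop 30, enqueue [12, 35], visited so far: [42, 30]
  queue [12, 35] -> pop 12, enqueue [13], visited so far: [42, 30, 12]
  queue [35, 13] -> pop 35, enqueue [33, 41], visited so far: [42, 30, 12, 35]
  queue [13, 33, 41] -> pop 13, enqueue [29], visited so far: [42, 30, 12, 35, 13]
  queue [33, 41, 29] -> pop 33, enqueue [32], visited so far: [42, 30, 12, 35, 13, 33]
  queue [41, 29, 32] -> pop 41, enqueue [none], visited so far: [42, 30, 12, 35, 13, 33, 41]
  queue [29, 32] -> pop 29, enqueue [none], visited so far: [42, 30, 12, 35, 13, 33, 41, 29]
  queue [32] -> pop 32, enqueue [none], visited so far: [42, 30, 12, 35, 13, 33, 41, 29, 32]
Result: [42, 30, 12, 35, 13, 33, 41, 29, 32]


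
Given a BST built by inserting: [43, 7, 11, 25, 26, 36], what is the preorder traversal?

Tree insertion order: [43, 7, 11, 25, 26, 36]
Tree (level-order array): [43, 7, None, None, 11, None, 25, None, 26, None, 36]
Preorder traversal: [43, 7, 11, 25, 26, 36]


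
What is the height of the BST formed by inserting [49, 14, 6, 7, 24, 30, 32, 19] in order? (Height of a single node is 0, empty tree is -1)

Insertion order: [49, 14, 6, 7, 24, 30, 32, 19]
Tree (level-order array): [49, 14, None, 6, 24, None, 7, 19, 30, None, None, None, None, None, 32]
Compute height bottom-up (empty subtree = -1):
  height(7) = 1 + max(-1, -1) = 0
  height(6) = 1 + max(-1, 0) = 1
  height(19) = 1 + max(-1, -1) = 0
  height(32) = 1 + max(-1, -1) = 0
  height(30) = 1 + max(-1, 0) = 1
  height(24) = 1 + max(0, 1) = 2
  height(14) = 1 + max(1, 2) = 3
  height(49) = 1 + max(3, -1) = 4
Height = 4


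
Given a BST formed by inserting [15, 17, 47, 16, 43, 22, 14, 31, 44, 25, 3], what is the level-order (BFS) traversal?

Tree insertion order: [15, 17, 47, 16, 43, 22, 14, 31, 44, 25, 3]
Tree (level-order array): [15, 14, 17, 3, None, 16, 47, None, None, None, None, 43, None, 22, 44, None, 31, None, None, 25]
BFS from the root, enqueuing left then right child of each popped node:
  queue [15] -> pop 15, enqueue [14, 17], visited so far: [15]
  queue [14, 17] -> pop 14, enqueue [3], visited so far: [15, 14]
  queue [17, 3] -> pop 17, enqueue [16, 47], visited so far: [15, 14, 17]
  queue [3, 16, 47] -> pop 3, enqueue [none], visited so far: [15, 14, 17, 3]
  queue [16, 47] -> pop 16, enqueue [none], visited so far: [15, 14, 17, 3, 16]
  queue [47] -> pop 47, enqueue [43], visited so far: [15, 14, 17, 3, 16, 47]
  queue [43] -> pop 43, enqueue [22, 44], visited so far: [15, 14, 17, 3, 16, 47, 43]
  queue [22, 44] -> pop 22, enqueue [31], visited so far: [15, 14, 17, 3, 16, 47, 43, 22]
  queue [44, 31] -> pop 44, enqueue [none], visited so far: [15, 14, 17, 3, 16, 47, 43, 22, 44]
  queue [31] -> pop 31, enqueue [25], visited so far: [15, 14, 17, 3, 16, 47, 43, 22, 44, 31]
  queue [25] -> pop 25, enqueue [none], visited so far: [15, 14, 17, 3, 16, 47, 43, 22, 44, 31, 25]
Result: [15, 14, 17, 3, 16, 47, 43, 22, 44, 31, 25]


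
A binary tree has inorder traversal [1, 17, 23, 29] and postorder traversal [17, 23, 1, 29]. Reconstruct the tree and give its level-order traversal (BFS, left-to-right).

Inorder:   [1, 17, 23, 29]
Postorder: [17, 23, 1, 29]
Algorithm: postorder visits root last, so walk postorder right-to-left;
each value is the root of the current inorder slice — split it at that
value, recurse on the right subtree first, then the left.
Recursive splits:
  root=29; inorder splits into left=[1, 17, 23], right=[]
  root=1; inorder splits into left=[], right=[17, 23]
  root=23; inorder splits into left=[17], right=[]
  root=17; inorder splits into left=[], right=[]
Reconstructed level-order: [29, 1, 23, 17]


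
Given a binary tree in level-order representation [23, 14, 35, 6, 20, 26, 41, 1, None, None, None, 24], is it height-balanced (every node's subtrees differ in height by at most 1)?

Tree (level-order array): [23, 14, 35, 6, 20, 26, 41, 1, None, None, None, 24]
Definition: a tree is height-balanced if, at every node, |h(left) - h(right)| <= 1 (empty subtree has height -1).
Bottom-up per-node check:
  node 1: h_left=-1, h_right=-1, diff=0 [OK], height=0
  node 6: h_left=0, h_right=-1, diff=1 [OK], height=1
  node 20: h_left=-1, h_right=-1, diff=0 [OK], height=0
  node 14: h_left=1, h_right=0, diff=1 [OK], height=2
  node 24: h_left=-1, h_right=-1, diff=0 [OK], height=0
  node 26: h_left=0, h_right=-1, diff=1 [OK], height=1
  node 41: h_left=-1, h_right=-1, diff=0 [OK], height=0
  node 35: h_left=1, h_right=0, diff=1 [OK], height=2
  node 23: h_left=2, h_right=2, diff=0 [OK], height=3
All nodes satisfy the balance condition.
Result: Balanced


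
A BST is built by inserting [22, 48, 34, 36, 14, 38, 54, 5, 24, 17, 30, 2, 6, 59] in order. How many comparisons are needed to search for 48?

Search path for 48: 22 -> 48
Found: True
Comparisons: 2


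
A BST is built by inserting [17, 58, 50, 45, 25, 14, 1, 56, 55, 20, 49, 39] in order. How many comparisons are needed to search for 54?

Search path for 54: 17 -> 58 -> 50 -> 56 -> 55
Found: False
Comparisons: 5


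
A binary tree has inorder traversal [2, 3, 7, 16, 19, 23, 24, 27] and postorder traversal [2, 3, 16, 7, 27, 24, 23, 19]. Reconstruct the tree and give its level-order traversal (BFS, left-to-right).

Inorder:   [2, 3, 7, 16, 19, 23, 24, 27]
Postorder: [2, 3, 16, 7, 27, 24, 23, 19]
Algorithm: postorder visits root last, so walk postorder right-to-left;
each value is the root of the current inorder slice — split it at that
value, recurse on the right subtree first, then the left.
Recursive splits:
  root=19; inorder splits into left=[2, 3, 7, 16], right=[23, 24, 27]
  root=23; inorder splits into left=[], right=[24, 27]
  root=24; inorder splits into left=[], right=[27]
  root=27; inorder splits into left=[], right=[]
  root=7; inorder splits into left=[2, 3], right=[16]
  root=16; inorder splits into left=[], right=[]
  root=3; inorder splits into left=[2], right=[]
  root=2; inorder splits into left=[], right=[]
Reconstructed level-order: [19, 7, 23, 3, 16, 24, 2, 27]


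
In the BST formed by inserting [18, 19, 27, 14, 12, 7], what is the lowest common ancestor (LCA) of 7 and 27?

Tree insertion order: [18, 19, 27, 14, 12, 7]
Tree (level-order array): [18, 14, 19, 12, None, None, 27, 7]
In a BST, the LCA of p=7, q=27 is the first node v on the
root-to-leaf path with p <= v <= q (go left if both < v, right if both > v).
Walk from root:
  at 18: 7 <= 18 <= 27, this is the LCA
LCA = 18


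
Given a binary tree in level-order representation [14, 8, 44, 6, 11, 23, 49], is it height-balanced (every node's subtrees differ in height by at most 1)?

Tree (level-order array): [14, 8, 44, 6, 11, 23, 49]
Definition: a tree is height-balanced if, at every node, |h(left) - h(right)| <= 1 (empty subtree has height -1).
Bottom-up per-node check:
  node 6: h_left=-1, h_right=-1, diff=0 [OK], height=0
  node 11: h_left=-1, h_right=-1, diff=0 [OK], height=0
  node 8: h_left=0, h_right=0, diff=0 [OK], height=1
  node 23: h_left=-1, h_right=-1, diff=0 [OK], height=0
  node 49: h_left=-1, h_right=-1, diff=0 [OK], height=0
  node 44: h_left=0, h_right=0, diff=0 [OK], height=1
  node 14: h_left=1, h_right=1, diff=0 [OK], height=2
All nodes satisfy the balance condition.
Result: Balanced


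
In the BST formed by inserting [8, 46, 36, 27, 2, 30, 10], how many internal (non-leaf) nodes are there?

Tree built from: [8, 46, 36, 27, 2, 30, 10]
Tree (level-order array): [8, 2, 46, None, None, 36, None, 27, None, 10, 30]
Rule: An internal node has at least one child.
Per-node child counts:
  node 8: 2 child(ren)
  node 2: 0 child(ren)
  node 46: 1 child(ren)
  node 36: 1 child(ren)
  node 27: 2 child(ren)
  node 10: 0 child(ren)
  node 30: 0 child(ren)
Matching nodes: [8, 46, 36, 27]
Count of internal (non-leaf) nodes: 4


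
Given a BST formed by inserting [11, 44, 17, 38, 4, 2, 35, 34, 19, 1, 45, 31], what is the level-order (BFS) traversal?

Tree insertion order: [11, 44, 17, 38, 4, 2, 35, 34, 19, 1, 45, 31]
Tree (level-order array): [11, 4, 44, 2, None, 17, 45, 1, None, None, 38, None, None, None, None, 35, None, 34, None, 19, None, None, 31]
BFS from the root, enqueuing left then right child of each popped node:
  queue [11] -> pop 11, enqueue [4, 44], visited so far: [11]
  queue [4, 44] -> pop 4, enqueue [2], visited so far: [11, 4]
  queue [44, 2] -> pop 44, enqueue [17, 45], visited so far: [11, 4, 44]
  queue [2, 17, 45] -> pop 2, enqueue [1], visited so far: [11, 4, 44, 2]
  queue [17, 45, 1] -> pop 17, enqueue [38], visited so far: [11, 4, 44, 2, 17]
  queue [45, 1, 38] -> pop 45, enqueue [none], visited so far: [11, 4, 44, 2, 17, 45]
  queue [1, 38] -> pop 1, enqueue [none], visited so far: [11, 4, 44, 2, 17, 45, 1]
  queue [38] -> pop 38, enqueue [35], visited so far: [11, 4, 44, 2, 17, 45, 1, 38]
  queue [35] -> pop 35, enqueue [34], visited so far: [11, 4, 44, 2, 17, 45, 1, 38, 35]
  queue [34] -> pop 34, enqueue [19], visited so far: [11, 4, 44, 2, 17, 45, 1, 38, 35, 34]
  queue [19] -> pop 19, enqueue [31], visited so far: [11, 4, 44, 2, 17, 45, 1, 38, 35, 34, 19]
  queue [31] -> pop 31, enqueue [none], visited so far: [11, 4, 44, 2, 17, 45, 1, 38, 35, 34, 19, 31]
Result: [11, 4, 44, 2, 17, 45, 1, 38, 35, 34, 19, 31]


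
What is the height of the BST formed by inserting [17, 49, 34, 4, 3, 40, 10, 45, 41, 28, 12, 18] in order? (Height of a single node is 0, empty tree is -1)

Insertion order: [17, 49, 34, 4, 3, 40, 10, 45, 41, 28, 12, 18]
Tree (level-order array): [17, 4, 49, 3, 10, 34, None, None, None, None, 12, 28, 40, None, None, 18, None, None, 45, None, None, 41]
Compute height bottom-up (empty subtree = -1):
  height(3) = 1 + max(-1, -1) = 0
  height(12) = 1 + max(-1, -1) = 0
  height(10) = 1 + max(-1, 0) = 1
  height(4) = 1 + max(0, 1) = 2
  height(18) = 1 + max(-1, -1) = 0
  height(28) = 1 + max(0, -1) = 1
  height(41) = 1 + max(-1, -1) = 0
  height(45) = 1 + max(0, -1) = 1
  height(40) = 1 + max(-1, 1) = 2
  height(34) = 1 + max(1, 2) = 3
  height(49) = 1 + max(3, -1) = 4
  height(17) = 1 + max(2, 4) = 5
Height = 5


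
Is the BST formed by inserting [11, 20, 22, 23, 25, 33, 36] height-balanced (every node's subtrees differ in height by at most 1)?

Tree (level-order array): [11, None, 20, None, 22, None, 23, None, 25, None, 33, None, 36]
Definition: a tree is height-balanced if, at every node, |h(left) - h(right)| <= 1 (empty subtree has height -1).
Bottom-up per-node check:
  node 36: h_left=-1, h_right=-1, diff=0 [OK], height=0
  node 33: h_left=-1, h_right=0, diff=1 [OK], height=1
  node 25: h_left=-1, h_right=1, diff=2 [FAIL (|-1-1|=2 > 1)], height=2
  node 23: h_left=-1, h_right=2, diff=3 [FAIL (|-1-2|=3 > 1)], height=3
  node 22: h_left=-1, h_right=3, diff=4 [FAIL (|-1-3|=4 > 1)], height=4
  node 20: h_left=-1, h_right=4, diff=5 [FAIL (|-1-4|=5 > 1)], height=5
  node 11: h_left=-1, h_right=5, diff=6 [FAIL (|-1-5|=6 > 1)], height=6
Node 25 violates the condition: |-1 - 1| = 2 > 1.
Result: Not balanced


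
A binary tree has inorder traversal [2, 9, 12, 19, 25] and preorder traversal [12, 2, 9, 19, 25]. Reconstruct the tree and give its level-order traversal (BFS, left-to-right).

Inorder:  [2, 9, 12, 19, 25]
Preorder: [12, 2, 9, 19, 25]
Algorithm: preorder visits root first, so consume preorder in order;
for each root, split the current inorder slice at that value into
left-subtree inorder and right-subtree inorder, then recurse.
Recursive splits:
  root=12; inorder splits into left=[2, 9], right=[19, 25]
  root=2; inorder splits into left=[], right=[9]
  root=9; inorder splits into left=[], right=[]
  root=19; inorder splits into left=[], right=[25]
  root=25; inorder splits into left=[], right=[]
Reconstructed level-order: [12, 2, 19, 9, 25]


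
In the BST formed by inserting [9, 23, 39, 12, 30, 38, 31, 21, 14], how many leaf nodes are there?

Tree built from: [9, 23, 39, 12, 30, 38, 31, 21, 14]
Tree (level-order array): [9, None, 23, 12, 39, None, 21, 30, None, 14, None, None, 38, None, None, 31]
Rule: A leaf has 0 children.
Per-node child counts:
  node 9: 1 child(ren)
  node 23: 2 child(ren)
  node 12: 1 child(ren)
  node 21: 1 child(ren)
  node 14: 0 child(ren)
  node 39: 1 child(ren)
  node 30: 1 child(ren)
  node 38: 1 child(ren)
  node 31: 0 child(ren)
Matching nodes: [14, 31]
Count of leaf nodes: 2


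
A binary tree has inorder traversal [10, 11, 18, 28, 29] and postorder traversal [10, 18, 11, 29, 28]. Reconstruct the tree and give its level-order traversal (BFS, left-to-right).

Inorder:   [10, 11, 18, 28, 29]
Postorder: [10, 18, 11, 29, 28]
Algorithm: postorder visits root last, so walk postorder right-to-left;
each value is the root of the current inorder slice — split it at that
value, recurse on the right subtree first, then the left.
Recursive splits:
  root=28; inorder splits into left=[10, 11, 18], right=[29]
  root=29; inorder splits into left=[], right=[]
  root=11; inorder splits into left=[10], right=[18]
  root=18; inorder splits into left=[], right=[]
  root=10; inorder splits into left=[], right=[]
Reconstructed level-order: [28, 11, 29, 10, 18]


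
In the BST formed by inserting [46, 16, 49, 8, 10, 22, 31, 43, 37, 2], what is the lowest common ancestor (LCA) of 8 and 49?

Tree insertion order: [46, 16, 49, 8, 10, 22, 31, 43, 37, 2]
Tree (level-order array): [46, 16, 49, 8, 22, None, None, 2, 10, None, 31, None, None, None, None, None, 43, 37]
In a BST, the LCA of p=8, q=49 is the first node v on the
root-to-leaf path with p <= v <= q (go left if both < v, right if both > v).
Walk from root:
  at 46: 8 <= 46 <= 49, this is the LCA
LCA = 46


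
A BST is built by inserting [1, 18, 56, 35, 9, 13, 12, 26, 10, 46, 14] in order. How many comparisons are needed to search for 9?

Search path for 9: 1 -> 18 -> 9
Found: True
Comparisons: 3


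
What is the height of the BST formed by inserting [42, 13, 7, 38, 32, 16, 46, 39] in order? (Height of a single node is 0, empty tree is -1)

Insertion order: [42, 13, 7, 38, 32, 16, 46, 39]
Tree (level-order array): [42, 13, 46, 7, 38, None, None, None, None, 32, 39, 16]
Compute height bottom-up (empty subtree = -1):
  height(7) = 1 + max(-1, -1) = 0
  height(16) = 1 + max(-1, -1) = 0
  height(32) = 1 + max(0, -1) = 1
  height(39) = 1 + max(-1, -1) = 0
  height(38) = 1 + max(1, 0) = 2
  height(13) = 1 + max(0, 2) = 3
  height(46) = 1 + max(-1, -1) = 0
  height(42) = 1 + max(3, 0) = 4
Height = 4


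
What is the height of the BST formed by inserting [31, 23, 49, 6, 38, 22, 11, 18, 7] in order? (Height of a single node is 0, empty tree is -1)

Insertion order: [31, 23, 49, 6, 38, 22, 11, 18, 7]
Tree (level-order array): [31, 23, 49, 6, None, 38, None, None, 22, None, None, 11, None, 7, 18]
Compute height bottom-up (empty subtree = -1):
  height(7) = 1 + max(-1, -1) = 0
  height(18) = 1 + max(-1, -1) = 0
  height(11) = 1 + max(0, 0) = 1
  height(22) = 1 + max(1, -1) = 2
  height(6) = 1 + max(-1, 2) = 3
  height(23) = 1 + max(3, -1) = 4
  height(38) = 1 + max(-1, -1) = 0
  height(49) = 1 + max(0, -1) = 1
  height(31) = 1 + max(4, 1) = 5
Height = 5


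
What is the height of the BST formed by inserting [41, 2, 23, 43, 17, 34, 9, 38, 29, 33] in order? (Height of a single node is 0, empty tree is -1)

Insertion order: [41, 2, 23, 43, 17, 34, 9, 38, 29, 33]
Tree (level-order array): [41, 2, 43, None, 23, None, None, 17, 34, 9, None, 29, 38, None, None, None, 33]
Compute height bottom-up (empty subtree = -1):
  height(9) = 1 + max(-1, -1) = 0
  height(17) = 1 + max(0, -1) = 1
  height(33) = 1 + max(-1, -1) = 0
  height(29) = 1 + max(-1, 0) = 1
  height(38) = 1 + max(-1, -1) = 0
  height(34) = 1 + max(1, 0) = 2
  height(23) = 1 + max(1, 2) = 3
  height(2) = 1 + max(-1, 3) = 4
  height(43) = 1 + max(-1, -1) = 0
  height(41) = 1 + max(4, 0) = 5
Height = 5


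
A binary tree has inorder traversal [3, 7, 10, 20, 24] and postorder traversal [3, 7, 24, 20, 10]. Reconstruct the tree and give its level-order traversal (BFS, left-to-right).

Inorder:   [3, 7, 10, 20, 24]
Postorder: [3, 7, 24, 20, 10]
Algorithm: postorder visits root last, so walk postorder right-to-left;
each value is the root of the current inorder slice — split it at that
value, recurse on the right subtree first, then the left.
Recursive splits:
  root=10; inorder splits into left=[3, 7], right=[20, 24]
  root=20; inorder splits into left=[], right=[24]
  root=24; inorder splits into left=[], right=[]
  root=7; inorder splits into left=[3], right=[]
  root=3; inorder splits into left=[], right=[]
Reconstructed level-order: [10, 7, 20, 3, 24]


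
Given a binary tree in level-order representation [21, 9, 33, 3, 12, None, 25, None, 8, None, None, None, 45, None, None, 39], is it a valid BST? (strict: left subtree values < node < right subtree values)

Level-order array: [21, 9, 33, 3, 12, None, 25, None, 8, None, None, None, 45, None, None, 39]
Validate using subtree bounds (lo, hi): at each node, require lo < value < hi,
then recurse left with hi=value and right with lo=value.
Preorder trace (stopping at first violation):
  at node 21 with bounds (-inf, +inf): OK
  at node 9 with bounds (-inf, 21): OK
  at node 3 with bounds (-inf, 9): OK
  at node 8 with bounds (3, 9): OK
  at node 12 with bounds (9, 21): OK
  at node 33 with bounds (21, +inf): OK
  at node 25 with bounds (33, +inf): VIOLATION
Node 25 violates its bound: not (33 < 25 < +inf).
Result: Not a valid BST


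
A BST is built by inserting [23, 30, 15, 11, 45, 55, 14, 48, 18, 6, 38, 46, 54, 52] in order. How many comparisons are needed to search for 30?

Search path for 30: 23 -> 30
Found: True
Comparisons: 2


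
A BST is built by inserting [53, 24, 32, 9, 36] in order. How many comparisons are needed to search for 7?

Search path for 7: 53 -> 24 -> 9
Found: False
Comparisons: 3


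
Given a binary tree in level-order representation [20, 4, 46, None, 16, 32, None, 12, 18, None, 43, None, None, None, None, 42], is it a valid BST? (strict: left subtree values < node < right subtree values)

Level-order array: [20, 4, 46, None, 16, 32, None, 12, 18, None, 43, None, None, None, None, 42]
Validate using subtree bounds (lo, hi): at each node, require lo < value < hi,
then recurse left with hi=value and right with lo=value.
Preorder trace (stopping at first violation):
  at node 20 with bounds (-inf, +inf): OK
  at node 4 with bounds (-inf, 20): OK
  at node 16 with bounds (4, 20): OK
  at node 12 with bounds (4, 16): OK
  at node 18 with bounds (16, 20): OK
  at node 46 with bounds (20, +inf): OK
  at node 32 with bounds (20, 46): OK
  at node 43 with bounds (32, 46): OK
  at node 42 with bounds (32, 43): OK
No violation found at any node.
Result: Valid BST


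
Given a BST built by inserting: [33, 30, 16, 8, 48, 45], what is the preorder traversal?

Tree insertion order: [33, 30, 16, 8, 48, 45]
Tree (level-order array): [33, 30, 48, 16, None, 45, None, 8]
Preorder traversal: [33, 30, 16, 8, 48, 45]


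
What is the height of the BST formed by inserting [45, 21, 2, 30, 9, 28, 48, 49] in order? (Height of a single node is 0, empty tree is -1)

Insertion order: [45, 21, 2, 30, 9, 28, 48, 49]
Tree (level-order array): [45, 21, 48, 2, 30, None, 49, None, 9, 28]
Compute height bottom-up (empty subtree = -1):
  height(9) = 1 + max(-1, -1) = 0
  height(2) = 1 + max(-1, 0) = 1
  height(28) = 1 + max(-1, -1) = 0
  height(30) = 1 + max(0, -1) = 1
  height(21) = 1 + max(1, 1) = 2
  height(49) = 1 + max(-1, -1) = 0
  height(48) = 1 + max(-1, 0) = 1
  height(45) = 1 + max(2, 1) = 3
Height = 3


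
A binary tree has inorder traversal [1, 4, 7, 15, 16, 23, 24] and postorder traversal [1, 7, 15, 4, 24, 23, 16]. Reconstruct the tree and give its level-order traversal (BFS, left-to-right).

Inorder:   [1, 4, 7, 15, 16, 23, 24]
Postorder: [1, 7, 15, 4, 24, 23, 16]
Algorithm: postorder visits root last, so walk postorder right-to-left;
each value is the root of the current inorder slice — split it at that
value, recurse on the right subtree first, then the left.
Recursive splits:
  root=16; inorder splits into left=[1, 4, 7, 15], right=[23, 24]
  root=23; inorder splits into left=[], right=[24]
  root=24; inorder splits into left=[], right=[]
  root=4; inorder splits into left=[1], right=[7, 15]
  root=15; inorder splits into left=[7], right=[]
  root=7; inorder splits into left=[], right=[]
  root=1; inorder splits into left=[], right=[]
Reconstructed level-order: [16, 4, 23, 1, 15, 24, 7]


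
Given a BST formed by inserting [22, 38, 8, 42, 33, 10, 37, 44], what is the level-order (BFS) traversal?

Tree insertion order: [22, 38, 8, 42, 33, 10, 37, 44]
Tree (level-order array): [22, 8, 38, None, 10, 33, 42, None, None, None, 37, None, 44]
BFS from the root, enqueuing left then right child of each popped node:
  queue [22] -> pop 22, enqueue [8, 38], visited so far: [22]
  queue [8, 38] -> pop 8, enqueue [10], visited so far: [22, 8]
  queue [38, 10] -> pop 38, enqueue [33, 42], visited so far: [22, 8, 38]
  queue [10, 33, 42] -> pop 10, enqueue [none], visited so far: [22, 8, 38, 10]
  queue [33, 42] -> pop 33, enqueue [37], visited so far: [22, 8, 38, 10, 33]
  queue [42, 37] -> pop 42, enqueue [44], visited so far: [22, 8, 38, 10, 33, 42]
  queue [37, 44] -> pop 37, enqueue [none], visited so far: [22, 8, 38, 10, 33, 42, 37]
  queue [44] -> pop 44, enqueue [none], visited so far: [22, 8, 38, 10, 33, 42, 37, 44]
Result: [22, 8, 38, 10, 33, 42, 37, 44]
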